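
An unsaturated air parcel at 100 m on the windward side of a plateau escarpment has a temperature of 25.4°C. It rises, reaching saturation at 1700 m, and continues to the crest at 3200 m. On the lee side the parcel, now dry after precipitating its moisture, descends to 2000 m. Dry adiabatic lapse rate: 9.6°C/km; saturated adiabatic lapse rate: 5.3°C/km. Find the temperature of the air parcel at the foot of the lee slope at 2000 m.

13.61°C

100–1700 m, dry: Δz = 1.6 km ⇒ ΔT = -15.36°C; T = 10.04°C
1700–3200 m, saturated: Δz = 1.5 km ⇒ ΔT = -7.95°C; T = 2.09°C
3200–2000 m, dry descent: Δz = 1.2 km ⇒ ΔT = +11.52°C; T = 13.61°C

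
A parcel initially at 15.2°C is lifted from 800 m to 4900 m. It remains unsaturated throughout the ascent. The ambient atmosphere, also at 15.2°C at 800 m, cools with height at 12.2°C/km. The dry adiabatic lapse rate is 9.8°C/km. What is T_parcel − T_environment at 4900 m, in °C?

+9.84°C (parcel warmer than environment)

Parcel:
  Dry to 4900 m: -9.8 × 4.1 km = -40.18°C, so T = -24.98°C.
Environment:
  Environment to 4900 m: -12.2 × 4.1 km = -50.02°C, so T = -34.82°C.
T_parcel − T_env = -24.98 − (-34.82) = +9.84°C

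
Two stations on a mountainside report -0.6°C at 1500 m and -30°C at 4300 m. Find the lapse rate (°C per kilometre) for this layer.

10.5°C/km

Γ = −ΔT/Δz = (-0.6 − (-30)) / (4300 − 1500) m
  = 29.4°C / 2.8 km = 10.5°C/km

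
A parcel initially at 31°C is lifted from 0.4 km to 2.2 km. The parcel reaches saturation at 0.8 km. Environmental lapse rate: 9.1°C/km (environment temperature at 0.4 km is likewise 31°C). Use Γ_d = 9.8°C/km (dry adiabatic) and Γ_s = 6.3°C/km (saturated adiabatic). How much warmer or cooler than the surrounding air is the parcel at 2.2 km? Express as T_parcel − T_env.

Parcel:
  400–800 m, dry: Δz = 0.4 km ⇒ ΔT = -3.92°C; T = 27.08°C
  800–2200 m, saturated: Δz = 1.4 km ⇒ ΔT = -8.82°C; T = 18.26°C
Environment:
  400–2200 m, environment: Δz = 1.8 km ⇒ ΔT = -16.38°C; T = 14.62°C
T_parcel − T_env = 18.26 − 14.62 = +3.64°C

+3.64°C (parcel warmer than environment)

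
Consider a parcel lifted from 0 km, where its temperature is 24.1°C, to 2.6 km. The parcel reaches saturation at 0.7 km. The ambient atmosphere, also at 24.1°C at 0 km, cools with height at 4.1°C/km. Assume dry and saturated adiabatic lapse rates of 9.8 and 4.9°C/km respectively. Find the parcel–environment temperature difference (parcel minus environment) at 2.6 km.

-5.51°C (parcel cooler than environment)

Parcel:
  0 → 700 m (dry, 9.8°C/km): ΔT = -9.8 × 0.7 = -6.86°C → T = 17.24°C
  700 → 2600 m (saturated, 4.9°C/km): ΔT = -4.9 × 1.9 = -9.31°C → T = 7.93°C
Environment:
  0 → 2600 m (environment, 4.1°C/km): ΔT = -4.1 × 2.6 = -10.66°C → T = 13.44°C
T_parcel − T_env = 7.93 − 13.44 = -5.51°C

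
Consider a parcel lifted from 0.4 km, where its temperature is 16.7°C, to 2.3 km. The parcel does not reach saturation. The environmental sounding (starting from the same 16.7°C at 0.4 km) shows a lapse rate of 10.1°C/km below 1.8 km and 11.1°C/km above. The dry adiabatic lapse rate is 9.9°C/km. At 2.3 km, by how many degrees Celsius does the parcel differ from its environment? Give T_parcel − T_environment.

+0.88°C (parcel warmer than environment)

Parcel:
  400 → 2300 m (dry, 9.9°C/km): ΔT = -9.9 × 1.9 = -18.81°C → T = -2.11°C
Environment:
  400 → 1800 m (environment, lower layer, 10.1°C/km): ΔT = -10.1 × 1.4 = -14.14°C → T = 2.56°C
  1800 → 2300 m (environment, upper layer, 11.1°C/km): ΔT = -11.1 × 0.5 = -5.55°C → T = -2.99°C
T_parcel − T_env = -2.11 − (-2.99) = +0.88°C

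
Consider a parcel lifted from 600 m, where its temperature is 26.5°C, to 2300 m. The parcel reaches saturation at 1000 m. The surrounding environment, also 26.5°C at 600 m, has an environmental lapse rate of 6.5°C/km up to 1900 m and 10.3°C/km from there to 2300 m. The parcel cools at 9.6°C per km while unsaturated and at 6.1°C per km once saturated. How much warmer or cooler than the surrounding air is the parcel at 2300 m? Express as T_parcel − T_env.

Parcel:
  Dry to 1000 m: -9.6 × 0.4 km = -3.84°C, so T = 22.66°C.
  Saturated to 2300 m: -6.1 × 1.3 km = -7.93°C, so T = 14.73°C.
Environment:
  Environment, lower layer to 1900 m: -6.5 × 1.3 km = -8.45°C, so T = 18.05°C.
  Environment, upper layer to 2300 m: -10.3 × 0.4 km = -4.12°C, so T = 13.93°C.
T_parcel − T_env = 14.73 − 13.93 = +0.8°C

+0.8°C (parcel warmer than environment)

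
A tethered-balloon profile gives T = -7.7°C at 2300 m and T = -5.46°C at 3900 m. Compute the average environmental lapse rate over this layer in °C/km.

-1.4°C/km

Γ = −ΔT/Δz = (-7.7 − (-5.46)) / (3900 − 2300) m
  = -2.24°C / 1.6 km = -1.4°C/km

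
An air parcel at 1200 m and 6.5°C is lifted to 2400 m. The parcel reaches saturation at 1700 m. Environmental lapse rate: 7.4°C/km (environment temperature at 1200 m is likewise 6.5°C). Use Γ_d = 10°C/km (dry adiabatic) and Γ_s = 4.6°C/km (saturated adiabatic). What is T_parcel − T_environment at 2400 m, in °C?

Parcel:
  Dry to 1700 m: -10 × 0.5 km = -5°C, so T = 1.5°C.
  Saturated to 2400 m: -4.6 × 0.7 km = -3.22°C, so T = -1.72°C.
Environment:
  Environment to 2400 m: -7.4 × 1.2 km = -8.88°C, so T = -2.38°C.
T_parcel − T_env = -1.72 − (-2.38) = +0.66°C

+0.66°C (parcel warmer than environment)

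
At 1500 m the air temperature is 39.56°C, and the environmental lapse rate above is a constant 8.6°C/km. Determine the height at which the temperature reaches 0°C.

6100 m

Height above start = (39.56 − 0) / 8.6 = 4.6 km
Altitude = 1500 m + 4600 m = 6100 m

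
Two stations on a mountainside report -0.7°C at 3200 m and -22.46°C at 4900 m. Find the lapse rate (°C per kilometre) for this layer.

12.8°C/km

Γ = −ΔT/Δz = (-0.7 − (-22.46)) / (4900 − 3200) m
  = 21.76°C / 1.7 km = 12.8°C/km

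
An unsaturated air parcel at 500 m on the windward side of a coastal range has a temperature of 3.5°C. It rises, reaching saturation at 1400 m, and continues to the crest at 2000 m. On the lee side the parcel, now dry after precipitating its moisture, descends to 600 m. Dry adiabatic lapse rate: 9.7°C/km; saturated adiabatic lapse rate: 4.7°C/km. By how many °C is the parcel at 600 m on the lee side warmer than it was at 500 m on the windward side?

500 → 1400 m (dry, 9.7°C/km): ΔT = -9.7 × 0.9 = -8.73°C → T = -5.23°C
1400 → 2000 m (saturated, 4.7°C/km): ΔT = -4.7 × 0.6 = -2.82°C → T = -8.05°C
2000 → 600 m (dry descent, 9.7°C/km): ΔT = +9.7 × 1.4 = +13.58°C → T = 5.53°C
Net change vs windward start: 5.53 − 3.5 = +2.03°C

+2.03°C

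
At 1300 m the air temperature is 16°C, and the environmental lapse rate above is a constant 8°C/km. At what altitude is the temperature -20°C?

5800 m

Height above start = (16 − (-20)) / 8 = 4.5 km
Altitude = 1300 m + 4500 m = 5800 m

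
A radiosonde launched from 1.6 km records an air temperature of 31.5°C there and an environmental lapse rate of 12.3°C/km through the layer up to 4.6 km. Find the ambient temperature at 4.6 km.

-5.4°C

From 1600 m to 4600 m (environmental): cools by 12.3 × 3 = 36.9°C, giving -5.4°C.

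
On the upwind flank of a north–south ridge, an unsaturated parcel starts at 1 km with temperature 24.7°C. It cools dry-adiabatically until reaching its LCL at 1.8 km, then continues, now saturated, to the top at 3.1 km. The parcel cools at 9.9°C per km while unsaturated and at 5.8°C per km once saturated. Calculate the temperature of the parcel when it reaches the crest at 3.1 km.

1000–1800 m, dry: Δz = 0.8 km ⇒ ΔT = -7.92°C; T = 16.78°C
1800–3100 m, saturated: Δz = 1.3 km ⇒ ΔT = -7.54°C; T = 9.24°C

9.24°C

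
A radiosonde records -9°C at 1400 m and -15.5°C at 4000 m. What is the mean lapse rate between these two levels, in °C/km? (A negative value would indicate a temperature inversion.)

Γ = −ΔT/Δz = (-9 − (-15.5)) / (4000 − 1400) m
  = 6.5°C / 2.6 km = 2.5°C/km

2.5°C/km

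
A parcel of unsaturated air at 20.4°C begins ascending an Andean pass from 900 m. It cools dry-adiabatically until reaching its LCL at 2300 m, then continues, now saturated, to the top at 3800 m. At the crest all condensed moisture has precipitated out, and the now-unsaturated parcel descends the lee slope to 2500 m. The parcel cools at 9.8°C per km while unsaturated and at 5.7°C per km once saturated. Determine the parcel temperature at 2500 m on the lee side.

900–2300 m, dry: Δz = 1.4 km ⇒ ΔT = -13.72°C; T = 6.68°C
2300–3800 m, saturated: Δz = 1.5 km ⇒ ΔT = -8.55°C; T = -1.87°C
3800–2500 m, dry descent: Δz = 1.3 km ⇒ ΔT = +12.74°C; T = 10.87°C

10.87°C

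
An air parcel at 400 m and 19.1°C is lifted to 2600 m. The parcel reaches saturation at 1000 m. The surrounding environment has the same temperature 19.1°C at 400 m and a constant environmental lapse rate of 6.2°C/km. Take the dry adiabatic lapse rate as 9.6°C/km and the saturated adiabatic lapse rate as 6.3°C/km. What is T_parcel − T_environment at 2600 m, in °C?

Parcel:
  From 400 m to 1000 m (dry): cools by 9.6 × 0.6 = 5.76°C, giving 13.34°C.
  From 1000 m to 2600 m (saturated): cools by 6.3 × 1.6 = 10.08°C, giving 3.26°C.
Environment:
  From 400 m to 2600 m (environment): cools by 6.2 × 2.2 = 13.64°C, giving 5.46°C.
T_parcel − T_env = 3.26 − 5.46 = -2.2°C

-2.2°C (parcel cooler than environment)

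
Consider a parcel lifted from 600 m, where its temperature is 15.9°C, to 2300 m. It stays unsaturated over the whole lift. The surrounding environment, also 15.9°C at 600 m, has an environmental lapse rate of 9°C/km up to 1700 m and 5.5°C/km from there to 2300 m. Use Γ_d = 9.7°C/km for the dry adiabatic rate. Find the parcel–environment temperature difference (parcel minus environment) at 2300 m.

Parcel:
  Dry to 2300 m: -9.7 × 1.7 km = -16.49°C, so T = -0.59°C.
Environment:
  Environment, lower layer to 1700 m: -9 × 1.1 km = -9.9°C, so T = 6°C.
  Environment, upper layer to 2300 m: -5.5 × 0.6 km = -3.3°C, so T = 2.7°C.
T_parcel − T_env = -0.59 − 2.7 = -3.29°C

-3.29°C (parcel cooler than environment)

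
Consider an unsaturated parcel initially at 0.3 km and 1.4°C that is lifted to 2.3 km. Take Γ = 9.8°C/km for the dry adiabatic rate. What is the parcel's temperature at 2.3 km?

-18.2°C

Dry adiabatic to 2300 m: -9.8 × 2 km = -19.6°C, so T = -18.2°C.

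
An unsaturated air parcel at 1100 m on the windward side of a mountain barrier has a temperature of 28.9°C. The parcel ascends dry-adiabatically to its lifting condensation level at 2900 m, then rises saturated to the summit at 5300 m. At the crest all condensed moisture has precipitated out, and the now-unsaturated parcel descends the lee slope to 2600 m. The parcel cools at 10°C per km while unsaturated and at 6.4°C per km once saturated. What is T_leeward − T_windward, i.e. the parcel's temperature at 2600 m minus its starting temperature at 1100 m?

Dry to 2900 m: -10 × 1.8 km = -18°C, so T = 10.9°C.
Saturated to 5300 m: -6.4 × 2.4 km = -15.36°C, so T = -4.46°C.
Dry descent to 2600 m: +10 × 2.7 km = +27°C, so T = 22.54°C.
Net change vs windward start: 22.54 − 28.9 = -6.36°C

-6.36°C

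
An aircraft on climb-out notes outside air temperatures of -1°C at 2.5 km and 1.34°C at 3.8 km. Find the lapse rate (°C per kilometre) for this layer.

-1.8°C/km

Γ = −ΔT/Δz = (-1 − 1.34) / (3800 − 2500) m
  = -2.34°C / 1.3 km = -1.8°C/km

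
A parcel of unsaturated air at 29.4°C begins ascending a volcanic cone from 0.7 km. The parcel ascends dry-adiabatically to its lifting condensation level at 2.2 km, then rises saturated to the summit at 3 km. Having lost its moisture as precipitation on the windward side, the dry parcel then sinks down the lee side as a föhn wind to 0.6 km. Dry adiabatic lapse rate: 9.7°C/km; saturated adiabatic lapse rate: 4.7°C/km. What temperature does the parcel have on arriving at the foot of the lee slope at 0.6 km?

700–2200 m, dry: Δz = 1.5 km ⇒ ΔT = -14.55°C; T = 14.85°C
2200–3000 m, saturated: Δz = 0.8 km ⇒ ΔT = -3.76°C; T = 11.09°C
3000–600 m, dry descent: Δz = 2.4 km ⇒ ΔT = +23.28°C; T = 34.37°C

34.37°C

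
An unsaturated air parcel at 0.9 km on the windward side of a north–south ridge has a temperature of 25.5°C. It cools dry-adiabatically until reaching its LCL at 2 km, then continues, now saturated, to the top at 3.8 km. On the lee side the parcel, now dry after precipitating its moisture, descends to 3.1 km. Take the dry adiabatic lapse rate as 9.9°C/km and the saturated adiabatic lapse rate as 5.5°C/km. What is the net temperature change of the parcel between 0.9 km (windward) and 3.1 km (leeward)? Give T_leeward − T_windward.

-13.86°C

From 900 m to 2000 m (dry): cools by 9.9 × 1.1 = 10.89°C, giving 14.61°C.
From 2000 m to 3800 m (saturated): cools by 5.5 × 1.8 = 9.9°C, giving 4.71°C.
From 3800 m to 3100 m (dry descent): warms by 9.9 × 0.7 = 6.93°C, giving 11.64°C.
Net change vs windward start: 11.64 − 25.5 = -13.86°C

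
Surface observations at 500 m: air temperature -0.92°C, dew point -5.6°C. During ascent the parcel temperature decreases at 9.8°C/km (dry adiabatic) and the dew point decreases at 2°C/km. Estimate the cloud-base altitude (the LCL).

1100 m

T and T_d converge at 9.8 − 2 = 7.8°C per km
Height above start = (-0.92 − (-5.6)) / 7.8 = 0.6 km
LCL altitude = 500 m + 600 m = 1100 m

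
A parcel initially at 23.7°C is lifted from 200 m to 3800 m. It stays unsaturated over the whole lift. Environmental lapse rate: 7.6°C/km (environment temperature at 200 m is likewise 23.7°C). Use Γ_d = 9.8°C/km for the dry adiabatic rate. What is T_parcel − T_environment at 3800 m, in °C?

Parcel:
  200–3800 m, dry: Δz = 3.6 km ⇒ ΔT = -35.28°C; T = -11.58°C
Environment:
  200–3800 m, environment: Δz = 3.6 km ⇒ ΔT = -27.36°C; T = -3.66°C
T_parcel − T_env = -11.58 − (-3.66) = -7.92°C

-7.92°C (parcel cooler than environment)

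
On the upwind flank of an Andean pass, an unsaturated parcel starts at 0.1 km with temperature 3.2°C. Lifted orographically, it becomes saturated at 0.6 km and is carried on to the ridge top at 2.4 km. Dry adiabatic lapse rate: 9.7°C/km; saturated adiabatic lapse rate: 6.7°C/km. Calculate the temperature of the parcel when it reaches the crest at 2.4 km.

Dry to 600 m: -9.7 × 0.5 km = -4.85°C, so T = -1.65°C.
Saturated to 2400 m: -6.7 × 1.8 km = -12.06°C, so T = -13.71°C.

-13.71°C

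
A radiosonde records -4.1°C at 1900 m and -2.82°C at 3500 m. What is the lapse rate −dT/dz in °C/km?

-0.8°C/km

Γ = −ΔT/Δz = (-4.1 − (-2.82)) / (3500 − 1900) m
  = -1.28°C / 1.6 km = -0.8°C/km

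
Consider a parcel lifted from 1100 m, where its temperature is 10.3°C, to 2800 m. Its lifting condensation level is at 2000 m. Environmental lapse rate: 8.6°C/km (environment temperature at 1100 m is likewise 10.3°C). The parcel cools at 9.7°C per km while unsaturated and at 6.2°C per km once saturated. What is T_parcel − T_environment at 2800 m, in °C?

Parcel:
  Dry to 2000 m: -9.7 × 0.9 km = -8.73°C, so T = 1.57°C.
  Saturated to 2800 m: -6.2 × 0.8 km = -4.96°C, so T = -3.39°C.
Environment:
  Environment to 2800 m: -8.6 × 1.7 km = -14.62°C, so T = -4.32°C.
T_parcel − T_env = -3.39 − (-4.32) = +0.93°C

+0.93°C (parcel warmer than environment)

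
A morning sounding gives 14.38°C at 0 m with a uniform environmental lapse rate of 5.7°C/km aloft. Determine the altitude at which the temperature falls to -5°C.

3400 m

Height above start = (14.38 − (-5)) / 5.7 = 3.4 km
Altitude = 0 m + 3400 m = 3400 m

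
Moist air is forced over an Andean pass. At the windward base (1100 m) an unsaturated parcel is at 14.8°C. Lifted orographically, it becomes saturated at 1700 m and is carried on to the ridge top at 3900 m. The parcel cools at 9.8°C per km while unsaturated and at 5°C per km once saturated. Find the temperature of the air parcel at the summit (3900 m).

1100 → 1700 m (dry, 9.8°C/km): ΔT = -9.8 × 0.6 = -5.88°C → T = 8.92°C
1700 → 3900 m (saturated, 5°C/km): ΔT = -5 × 2.2 = -11°C → T = -2.08°C

-2.08°C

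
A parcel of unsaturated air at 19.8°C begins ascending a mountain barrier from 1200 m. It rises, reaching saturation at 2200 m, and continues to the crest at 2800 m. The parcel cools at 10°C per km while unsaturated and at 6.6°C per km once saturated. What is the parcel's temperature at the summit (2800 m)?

5.84°C

Dry to 2200 m: -10 × 1 km = -10°C, so T = 9.8°C.
Saturated to 2800 m: -6.6 × 0.6 km = -3.96°C, so T = 5.84°C.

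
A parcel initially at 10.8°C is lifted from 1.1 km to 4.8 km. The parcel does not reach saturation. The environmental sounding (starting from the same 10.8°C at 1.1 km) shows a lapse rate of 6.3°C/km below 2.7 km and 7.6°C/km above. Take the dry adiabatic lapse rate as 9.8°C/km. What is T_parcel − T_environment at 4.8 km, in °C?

Parcel:
  From 1100 m to 4800 m (dry): cools by 9.8 × 3.7 = 36.26°C, giving -25.46°C.
Environment:
  From 1100 m to 2700 m (environment, lower layer): cools by 6.3 × 1.6 = 10.08°C, giving 0.72°C.
  From 2700 m to 4800 m (environment, upper layer): cools by 7.6 × 2.1 = 15.96°C, giving -15.24°C.
T_parcel − T_env = -25.46 − (-15.24) = -10.22°C

-10.22°C (parcel cooler than environment)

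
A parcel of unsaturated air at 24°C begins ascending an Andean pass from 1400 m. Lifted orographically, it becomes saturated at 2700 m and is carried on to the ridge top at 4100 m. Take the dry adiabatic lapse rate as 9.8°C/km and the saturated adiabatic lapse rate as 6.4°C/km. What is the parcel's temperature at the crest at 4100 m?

1400 → 2700 m (dry, 9.8°C/km): ΔT = -9.8 × 1.3 = -12.74°C → T = 11.26°C
2700 → 4100 m (saturated, 6.4°C/km): ΔT = -6.4 × 1.4 = -8.96°C → T = 2.3°C

2.3°C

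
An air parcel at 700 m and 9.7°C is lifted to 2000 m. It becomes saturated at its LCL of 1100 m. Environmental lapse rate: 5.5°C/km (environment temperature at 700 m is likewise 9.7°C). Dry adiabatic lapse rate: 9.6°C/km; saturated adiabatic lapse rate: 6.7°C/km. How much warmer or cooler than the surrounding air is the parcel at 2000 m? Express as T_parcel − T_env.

Parcel:
  700–1100 m, dry: Δz = 0.4 km ⇒ ΔT = -3.84°C; T = 5.86°C
  1100–2000 m, saturated: Δz = 0.9 km ⇒ ΔT = -6.03°C; T = -0.17°C
Environment:
  700–2000 m, environment: Δz = 1.3 km ⇒ ΔT = -7.15°C; T = 2.55°C
T_parcel − T_env = -0.17 − 2.55 = -2.72°C

-2.72°C (parcel cooler than environment)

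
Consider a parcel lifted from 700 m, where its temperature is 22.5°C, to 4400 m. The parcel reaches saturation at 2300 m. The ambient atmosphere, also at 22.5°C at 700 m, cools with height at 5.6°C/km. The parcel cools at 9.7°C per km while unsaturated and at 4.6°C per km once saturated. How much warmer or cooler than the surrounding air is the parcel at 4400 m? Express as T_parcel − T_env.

Parcel:
  700–2300 m, dry: Δz = 1.6 km ⇒ ΔT = -15.52°C; T = 6.98°C
  2300–4400 m, saturated: Δz = 2.1 km ⇒ ΔT = -9.66°C; T = -2.68°C
Environment:
  700–4400 m, environment: Δz = 3.7 km ⇒ ΔT = -20.72°C; T = 1.78°C
T_parcel − T_env = -2.68 − 1.78 = -4.46°C

-4.46°C (parcel cooler than environment)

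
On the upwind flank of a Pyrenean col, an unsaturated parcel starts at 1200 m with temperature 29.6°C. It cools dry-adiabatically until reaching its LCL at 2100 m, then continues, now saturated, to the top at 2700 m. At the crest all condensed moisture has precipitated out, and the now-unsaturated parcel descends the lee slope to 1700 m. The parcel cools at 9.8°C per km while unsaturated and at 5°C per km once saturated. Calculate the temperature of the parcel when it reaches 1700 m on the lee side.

27.58°C

From 1200 m to 2100 m (dry): cools by 9.8 × 0.9 = 8.82°C, giving 20.78°C.
From 2100 m to 2700 m (saturated): cools by 5 × 0.6 = 3°C, giving 17.78°C.
From 2700 m to 1700 m (dry descent): warms by 9.8 × 1 = 9.8°C, giving 27.58°C.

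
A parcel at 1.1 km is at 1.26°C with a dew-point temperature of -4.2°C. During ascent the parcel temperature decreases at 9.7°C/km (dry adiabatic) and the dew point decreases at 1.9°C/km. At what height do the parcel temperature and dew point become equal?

1.8 km

T and T_d converge at 9.7 − 1.9 = 7.8°C per km
Height above start = (1.26 − (-4.2)) / 7.8 = 0.7 km
LCL altitude = 1100 m + 700 m = 1800 m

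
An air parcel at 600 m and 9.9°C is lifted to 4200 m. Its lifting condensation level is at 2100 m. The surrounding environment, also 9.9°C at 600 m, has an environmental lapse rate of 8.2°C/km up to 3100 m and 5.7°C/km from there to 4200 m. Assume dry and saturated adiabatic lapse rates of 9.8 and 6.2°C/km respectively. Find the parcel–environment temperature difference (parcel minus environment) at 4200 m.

-0.95°C (parcel cooler than environment)

Parcel:
  From 600 m to 2100 m (dry): cools by 9.8 × 1.5 = 14.7°C, giving -4.8°C.
  From 2100 m to 4200 m (saturated): cools by 6.2 × 2.1 = 13.02°C, giving -17.82°C.
Environment:
  From 600 m to 3100 m (environment, lower layer): cools by 8.2 × 2.5 = 20.5°C, giving -10.6°C.
  From 3100 m to 4200 m (environment, upper layer): cools by 5.7 × 1.1 = 6.27°C, giving -16.87°C.
T_parcel − T_env = -17.82 − (-16.87) = -0.95°C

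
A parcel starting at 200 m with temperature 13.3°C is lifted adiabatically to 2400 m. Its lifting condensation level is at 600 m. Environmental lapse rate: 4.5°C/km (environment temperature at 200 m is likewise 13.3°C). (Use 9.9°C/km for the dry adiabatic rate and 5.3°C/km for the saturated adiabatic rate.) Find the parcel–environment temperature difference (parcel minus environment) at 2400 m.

-3.6°C (parcel cooler than environment)

Parcel:
  200–600 m, dry: Δz = 0.4 km ⇒ ΔT = -3.96°C; T = 9.34°C
  600–2400 m, saturated: Δz = 1.8 km ⇒ ΔT = -9.54°C; T = -0.2°C
Environment:
  200–2400 m, environment: Δz = 2.2 km ⇒ ΔT = -9.9°C; T = 3.4°C
T_parcel − T_env = -0.2 − 3.4 = -3.6°C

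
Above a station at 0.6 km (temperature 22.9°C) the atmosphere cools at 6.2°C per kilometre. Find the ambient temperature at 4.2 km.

0.58°C

Environmental to 4200 m: -6.2 × 3.6 km = -22.32°C, so T = 0.58°C.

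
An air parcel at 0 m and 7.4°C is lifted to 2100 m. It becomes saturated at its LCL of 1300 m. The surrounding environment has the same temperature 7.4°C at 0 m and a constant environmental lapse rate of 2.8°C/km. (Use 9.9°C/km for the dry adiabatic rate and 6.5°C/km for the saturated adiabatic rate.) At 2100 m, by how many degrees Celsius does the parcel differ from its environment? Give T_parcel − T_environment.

-12.19°C (parcel cooler than environment)

Parcel:
  Dry to 1300 m: -9.9 × 1.3 km = -12.87°C, so T = -5.47°C.
  Saturated to 2100 m: -6.5 × 0.8 km = -5.2°C, so T = -10.67°C.
Environment:
  Environment to 2100 m: -2.8 × 2.1 km = -5.88°C, so T = 1.52°C.
T_parcel − T_env = -10.67 − 1.52 = -12.19°C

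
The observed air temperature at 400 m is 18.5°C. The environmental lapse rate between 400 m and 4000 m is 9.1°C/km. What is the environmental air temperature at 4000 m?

-14.26°C

From 400 m to 4000 m (environmental): cools by 9.1 × 3.6 = 32.76°C, giving -14.26°C.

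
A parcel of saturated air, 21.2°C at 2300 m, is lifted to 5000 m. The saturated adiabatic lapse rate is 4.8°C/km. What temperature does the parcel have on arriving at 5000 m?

8.24°C

Saturated adiabatic to 5000 m: -4.8 × 2.7 km = -12.96°C, so T = 8.24°C.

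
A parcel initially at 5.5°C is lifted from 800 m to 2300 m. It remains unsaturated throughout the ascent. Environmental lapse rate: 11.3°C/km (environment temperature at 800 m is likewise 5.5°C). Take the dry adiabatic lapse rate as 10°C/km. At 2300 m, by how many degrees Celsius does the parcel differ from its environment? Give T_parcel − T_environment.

+1.95°C (parcel warmer than environment)

Parcel:
  800–2300 m, dry: Δz = 1.5 km ⇒ ΔT = -15°C; T = -9.5°C
Environment:
  800–2300 m, environment: Δz = 1.5 km ⇒ ΔT = -16.95°C; T = -11.45°C
T_parcel − T_env = -9.5 − (-11.45) = +1.95°C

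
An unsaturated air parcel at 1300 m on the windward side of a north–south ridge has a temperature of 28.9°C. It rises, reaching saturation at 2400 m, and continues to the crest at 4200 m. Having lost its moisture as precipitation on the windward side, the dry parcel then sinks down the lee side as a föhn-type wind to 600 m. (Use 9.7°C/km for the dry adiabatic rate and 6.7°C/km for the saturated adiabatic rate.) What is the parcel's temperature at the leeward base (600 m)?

41.09°C

1300–2400 m, dry: Δz = 1.1 km ⇒ ΔT = -10.67°C; T = 18.23°C
2400–4200 m, saturated: Δz = 1.8 km ⇒ ΔT = -12.06°C; T = 6.17°C
4200–600 m, dry descent: Δz = 3.6 km ⇒ ΔT = +34.92°C; T = 41.09°C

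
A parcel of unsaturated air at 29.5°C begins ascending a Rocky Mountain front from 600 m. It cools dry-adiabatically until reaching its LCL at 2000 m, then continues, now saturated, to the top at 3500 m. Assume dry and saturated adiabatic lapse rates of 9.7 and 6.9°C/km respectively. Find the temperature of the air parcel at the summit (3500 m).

600 → 2000 m (dry, 9.7°C/km): ΔT = -9.7 × 1.4 = -13.58°C → T = 15.92°C
2000 → 3500 m (saturated, 6.9°C/km): ΔT = -6.9 × 1.5 = -10.35°C → T = 5.57°C

5.57°C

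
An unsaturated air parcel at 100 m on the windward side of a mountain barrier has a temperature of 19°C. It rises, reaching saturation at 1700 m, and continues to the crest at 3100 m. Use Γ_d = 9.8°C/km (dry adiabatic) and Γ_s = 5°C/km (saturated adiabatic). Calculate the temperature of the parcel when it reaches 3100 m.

-3.68°C

From 100 m to 1700 m (dry): cools by 9.8 × 1.6 = 15.68°C, giving 3.32°C.
From 1700 m to 3100 m (saturated): cools by 5 × 1.4 = 7°C, giving -3.68°C.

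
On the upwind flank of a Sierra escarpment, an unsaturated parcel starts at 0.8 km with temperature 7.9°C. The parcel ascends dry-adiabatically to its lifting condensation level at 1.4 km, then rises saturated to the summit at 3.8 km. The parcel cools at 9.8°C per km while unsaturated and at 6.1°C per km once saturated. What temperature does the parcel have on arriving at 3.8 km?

-12.62°C

From 800 m to 1400 m (dry): cools by 9.8 × 0.6 = 5.88°C, giving 2.02°C.
From 1400 m to 3800 m (saturated): cools by 6.1 × 2.4 = 14.64°C, giving -12.62°C.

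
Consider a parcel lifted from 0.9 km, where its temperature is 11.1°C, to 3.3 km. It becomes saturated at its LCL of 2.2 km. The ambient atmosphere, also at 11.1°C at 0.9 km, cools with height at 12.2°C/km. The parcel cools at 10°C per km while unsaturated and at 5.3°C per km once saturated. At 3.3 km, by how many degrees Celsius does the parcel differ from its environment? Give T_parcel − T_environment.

Parcel:
  Dry to 2200 m: -10 × 1.3 km = -13°C, so T = -1.9°C.
  Saturated to 3300 m: -5.3 × 1.1 km = -5.83°C, so T = -7.73°C.
Environment:
  Environment to 3300 m: -12.2 × 2.4 km = -29.28°C, so T = -18.18°C.
T_parcel − T_env = -7.73 − (-18.18) = +10.45°C

+10.45°C (parcel warmer than environment)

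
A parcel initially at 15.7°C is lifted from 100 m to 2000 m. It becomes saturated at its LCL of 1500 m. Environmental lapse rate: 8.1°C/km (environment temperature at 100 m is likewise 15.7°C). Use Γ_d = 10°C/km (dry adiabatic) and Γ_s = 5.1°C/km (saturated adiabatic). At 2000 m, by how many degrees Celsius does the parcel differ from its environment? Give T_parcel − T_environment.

Parcel:
  Dry to 1500 m: -10 × 1.4 km = -14°C, so T = 1.7°C.
  Saturated to 2000 m: -5.1 × 0.5 km = -2.55°C, so T = -0.85°C.
Environment:
  Environment to 2000 m: -8.1 × 1.9 km = -15.39°C, so T = 0.31°C.
T_parcel − T_env = -0.85 − 0.31 = -1.16°C

-1.16°C (parcel cooler than environment)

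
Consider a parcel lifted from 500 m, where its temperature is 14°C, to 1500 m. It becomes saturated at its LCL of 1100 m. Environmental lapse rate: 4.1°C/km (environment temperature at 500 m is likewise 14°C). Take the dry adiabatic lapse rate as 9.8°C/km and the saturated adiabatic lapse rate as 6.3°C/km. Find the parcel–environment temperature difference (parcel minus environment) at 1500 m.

-4.3°C (parcel cooler than environment)

Parcel:
  From 500 m to 1100 m (dry): cools by 9.8 × 0.6 = 5.88°C, giving 8.12°C.
  From 1100 m to 1500 m (saturated): cools by 6.3 × 0.4 = 2.52°C, giving 5.6°C.
Environment:
  From 500 m to 1500 m (environment): cools by 4.1 × 1 = 4.1°C, giving 9.9°C.
T_parcel − T_env = 5.6 − 9.9 = -4.3°C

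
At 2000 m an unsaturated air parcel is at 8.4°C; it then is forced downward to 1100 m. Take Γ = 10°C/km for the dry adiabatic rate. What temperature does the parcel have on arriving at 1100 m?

2000–1100 m, dry adiabatic: Δz = 0.9 km ⇒ ΔT = +9°C; T = 17.4°C

17.4°C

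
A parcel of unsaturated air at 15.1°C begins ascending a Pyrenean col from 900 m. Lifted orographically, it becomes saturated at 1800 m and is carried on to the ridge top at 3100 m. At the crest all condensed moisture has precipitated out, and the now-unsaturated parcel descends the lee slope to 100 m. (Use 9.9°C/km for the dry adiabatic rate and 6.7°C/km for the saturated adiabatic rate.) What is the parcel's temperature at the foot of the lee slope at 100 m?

27.18°C

From 900 m to 1800 m (dry): cools by 9.9 × 0.9 = 8.91°C, giving 6.19°C.
From 1800 m to 3100 m (saturated): cools by 6.7 × 1.3 = 8.71°C, giving -2.52°C.
From 3100 m to 100 m (dry descent): warms by 9.9 × 3 = 29.7°C, giving 27.18°C.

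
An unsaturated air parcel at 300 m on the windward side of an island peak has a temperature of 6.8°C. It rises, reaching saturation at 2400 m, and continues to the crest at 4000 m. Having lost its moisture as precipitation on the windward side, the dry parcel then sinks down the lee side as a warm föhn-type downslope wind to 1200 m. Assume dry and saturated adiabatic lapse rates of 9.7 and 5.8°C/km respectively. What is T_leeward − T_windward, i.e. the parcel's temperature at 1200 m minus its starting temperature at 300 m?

-2.49°C

Dry to 2400 m: -9.7 × 2.1 km = -20.37°C, so T = -13.57°C.
Saturated to 4000 m: -5.8 × 1.6 km = -9.28°C, so T = -22.85°C.
Dry descent to 1200 m: +9.7 × 2.8 km = +27.16°C, so T = 4.31°C.
Net change vs windward start: 4.31 − 6.8 = -2.49°C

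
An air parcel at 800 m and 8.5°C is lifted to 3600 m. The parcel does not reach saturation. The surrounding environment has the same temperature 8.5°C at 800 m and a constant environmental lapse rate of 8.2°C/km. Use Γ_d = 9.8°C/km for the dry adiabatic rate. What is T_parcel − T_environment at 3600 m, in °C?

Parcel:
  From 800 m to 3600 m (dry): cools by 9.8 × 2.8 = 27.44°C, giving -18.94°C.
Environment:
  From 800 m to 3600 m (environment): cools by 8.2 × 2.8 = 22.96°C, giving -14.46°C.
T_parcel − T_env = -18.94 − (-14.46) = -4.48°C

-4.48°C (parcel cooler than environment)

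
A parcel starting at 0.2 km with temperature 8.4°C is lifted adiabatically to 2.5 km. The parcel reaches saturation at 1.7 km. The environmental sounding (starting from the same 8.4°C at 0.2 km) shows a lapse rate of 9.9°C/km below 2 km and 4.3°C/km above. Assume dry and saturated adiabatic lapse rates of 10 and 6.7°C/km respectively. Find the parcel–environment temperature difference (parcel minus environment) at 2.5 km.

-0.39°C (parcel cooler than environment)

Parcel:
  200 → 1700 m (dry, 10°C/km): ΔT = -10 × 1.5 = -15°C → T = -6.6°C
  1700 → 2500 m (saturated, 6.7°C/km): ΔT = -6.7 × 0.8 = -5.36°C → T = -11.96°C
Environment:
  200 → 2000 m (environment, lower layer, 9.9°C/km): ΔT = -9.9 × 1.8 = -17.82°C → T = -9.42°C
  2000 → 2500 m (environment, upper layer, 4.3°C/km): ΔT = -4.3 × 0.5 = -2.15°C → T = -11.57°C
T_parcel − T_env = -11.96 − (-11.57) = -0.39°C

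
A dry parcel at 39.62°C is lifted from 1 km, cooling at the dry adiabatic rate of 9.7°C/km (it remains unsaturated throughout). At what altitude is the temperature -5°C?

5.6 km

Height above start = (39.62 − (-5)) / 9.7 = 4.6 km
Altitude = 1000 m + 4600 m = 5600 m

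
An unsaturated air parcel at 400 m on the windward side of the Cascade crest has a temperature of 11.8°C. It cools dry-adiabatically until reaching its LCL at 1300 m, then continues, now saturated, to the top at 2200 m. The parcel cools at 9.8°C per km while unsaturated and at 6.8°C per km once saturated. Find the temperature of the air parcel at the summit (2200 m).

-3.14°C

Dry to 1300 m: -9.8 × 0.9 km = -8.82°C, so T = 2.98°C.
Saturated to 2200 m: -6.8 × 0.9 km = -6.12°C, so T = -3.14°C.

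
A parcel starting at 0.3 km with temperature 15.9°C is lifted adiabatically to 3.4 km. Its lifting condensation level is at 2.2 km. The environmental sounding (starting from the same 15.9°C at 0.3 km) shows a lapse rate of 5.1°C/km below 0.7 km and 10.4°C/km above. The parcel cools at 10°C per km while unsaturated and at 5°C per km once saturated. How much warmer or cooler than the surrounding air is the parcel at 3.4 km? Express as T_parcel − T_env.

Parcel:
  Dry to 2200 m: -10 × 1.9 km = -19°C, so T = -3.1°C.
  Saturated to 3400 m: -5 × 1.2 km = -6°C, so T = -9.1°C.
Environment:
  Environment, lower layer to 700 m: -5.1 × 0.4 km = -2.04°C, so T = 13.86°C.
  Environment, upper layer to 3400 m: -10.4 × 2.7 km = -28.08°C, so T = -14.22°C.
T_parcel − T_env = -9.1 − (-14.22) = +5.12°C

+5.12°C (parcel warmer than environment)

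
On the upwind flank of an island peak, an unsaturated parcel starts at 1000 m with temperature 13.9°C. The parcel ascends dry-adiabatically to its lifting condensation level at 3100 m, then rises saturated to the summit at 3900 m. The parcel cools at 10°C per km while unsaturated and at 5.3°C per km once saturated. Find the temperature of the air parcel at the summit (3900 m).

1000 → 3100 m (dry, 10°C/km): ΔT = -10 × 2.1 = -21°C → T = -7.1°C
3100 → 3900 m (saturated, 5.3°C/km): ΔT = -5.3 × 0.8 = -4.24°C → T = -11.34°C

-11.34°C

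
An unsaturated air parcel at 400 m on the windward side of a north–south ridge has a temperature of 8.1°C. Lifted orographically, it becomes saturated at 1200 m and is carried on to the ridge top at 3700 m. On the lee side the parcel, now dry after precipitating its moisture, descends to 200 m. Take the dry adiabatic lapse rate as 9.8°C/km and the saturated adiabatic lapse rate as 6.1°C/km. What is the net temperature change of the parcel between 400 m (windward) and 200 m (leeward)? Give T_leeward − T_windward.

+11.21°C

From 400 m to 1200 m (dry): cools by 9.8 × 0.8 = 7.84°C, giving 0.26°C.
From 1200 m to 3700 m (saturated): cools by 6.1 × 2.5 = 15.25°C, giving -14.99°C.
From 3700 m to 200 m (dry descent): warms by 9.8 × 3.5 = 34.3°C, giving 19.31°C.
Net change vs windward start: 19.31 − 8.1 = +11.21°C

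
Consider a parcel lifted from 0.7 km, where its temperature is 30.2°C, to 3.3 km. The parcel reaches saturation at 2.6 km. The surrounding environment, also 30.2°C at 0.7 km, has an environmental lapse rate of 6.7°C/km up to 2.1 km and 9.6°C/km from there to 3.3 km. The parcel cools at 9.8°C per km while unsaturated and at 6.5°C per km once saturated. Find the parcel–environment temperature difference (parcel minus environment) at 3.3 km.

Parcel:
  From 700 m to 2600 m (dry): cools by 9.8 × 1.9 = 18.62°C, giving 11.58°C.
  From 2600 m to 3300 m (saturated): cools by 6.5 × 0.7 = 4.55°C, giving 7.03°C.
Environment:
  From 700 m to 2100 m (environment, lower layer): cools by 6.7 × 1.4 = 9.38°C, giving 20.82°C.
  From 2100 m to 3300 m (environment, upper layer): cools by 9.6 × 1.2 = 11.52°C, giving 9.3°C.
T_parcel − T_env = 7.03 − 9.3 = -2.27°C

-2.27°C (parcel cooler than environment)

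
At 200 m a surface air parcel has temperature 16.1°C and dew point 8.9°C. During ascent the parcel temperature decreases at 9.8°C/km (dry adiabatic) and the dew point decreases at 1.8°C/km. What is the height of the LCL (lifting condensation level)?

T and T_d converge at 9.8 − 1.8 = 8°C per km
Height above start = (16.1 − 8.9) / 8 = 0.9 km
LCL altitude = 200 m + 900 m = 1100 m

1100 m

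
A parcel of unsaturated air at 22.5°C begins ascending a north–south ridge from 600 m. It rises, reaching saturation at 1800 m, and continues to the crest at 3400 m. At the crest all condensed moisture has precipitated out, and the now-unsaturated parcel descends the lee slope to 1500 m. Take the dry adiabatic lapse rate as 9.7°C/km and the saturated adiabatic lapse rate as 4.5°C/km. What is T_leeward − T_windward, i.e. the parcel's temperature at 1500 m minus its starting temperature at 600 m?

-0.41°C

600 → 1800 m (dry, 9.7°C/km): ΔT = -9.7 × 1.2 = -11.64°C → T = 10.86°C
1800 → 3400 m (saturated, 4.5°C/km): ΔT = -4.5 × 1.6 = -7.2°C → T = 3.66°C
3400 → 1500 m (dry descent, 9.7°C/km): ΔT = +9.7 × 1.9 = +18.43°C → T = 22.09°C
Net change vs windward start: 22.09 − 22.5 = -0.41°C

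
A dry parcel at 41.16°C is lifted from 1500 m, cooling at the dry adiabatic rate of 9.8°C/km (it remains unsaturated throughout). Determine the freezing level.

5700 m

Height above start = (41.16 − 0) / 9.8 = 4.2 km
Altitude = 1500 m + 4200 m = 5700 m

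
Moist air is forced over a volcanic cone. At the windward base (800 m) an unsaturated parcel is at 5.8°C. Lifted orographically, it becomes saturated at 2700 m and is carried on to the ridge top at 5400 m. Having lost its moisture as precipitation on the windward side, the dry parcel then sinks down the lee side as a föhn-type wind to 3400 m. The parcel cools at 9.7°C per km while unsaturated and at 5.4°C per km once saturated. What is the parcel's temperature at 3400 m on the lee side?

-7.81°C

From 800 m to 2700 m (dry): cools by 9.7 × 1.9 = 18.43°C, giving -12.63°C.
From 2700 m to 5400 m (saturated): cools by 5.4 × 2.7 = 14.58°C, giving -27.21°C.
From 5400 m to 3400 m (dry descent): warms by 9.7 × 2 = 19.4°C, giving -7.81°C.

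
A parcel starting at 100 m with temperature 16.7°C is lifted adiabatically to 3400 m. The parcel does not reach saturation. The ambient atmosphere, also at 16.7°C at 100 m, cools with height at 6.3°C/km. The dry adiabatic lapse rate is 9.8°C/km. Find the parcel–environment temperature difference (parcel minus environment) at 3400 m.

Parcel:
  100–3400 m, dry: Δz = 3.3 km ⇒ ΔT = -32.34°C; T = -15.64°C
Environment:
  100–3400 m, environment: Δz = 3.3 km ⇒ ΔT = -20.79°C; T = -4.09°C
T_parcel − T_env = -15.64 − (-4.09) = -11.55°C

-11.55°C (parcel cooler than environment)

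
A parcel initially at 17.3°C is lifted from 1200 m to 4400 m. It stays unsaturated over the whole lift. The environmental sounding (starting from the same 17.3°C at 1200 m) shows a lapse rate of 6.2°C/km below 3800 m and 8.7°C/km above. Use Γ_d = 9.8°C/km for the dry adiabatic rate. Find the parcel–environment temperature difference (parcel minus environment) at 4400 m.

-10.02°C (parcel cooler than environment)

Parcel:
  1200–4400 m, dry: Δz = 3.2 km ⇒ ΔT = -31.36°C; T = -14.06°C
Environment:
  1200–3800 m, environment, lower layer: Δz = 2.6 km ⇒ ΔT = -16.12°C; T = 1.18°C
  3800–4400 m, environment, upper layer: Δz = 0.6 km ⇒ ΔT = -5.22°C; T = -4.04°C
T_parcel − T_env = -14.06 − (-4.04) = -10.02°C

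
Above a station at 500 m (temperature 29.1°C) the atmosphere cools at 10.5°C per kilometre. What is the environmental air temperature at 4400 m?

-11.85°C

From 500 m to 4400 m (environmental): cools by 10.5 × 3.9 = 40.95°C, giving -11.85°C.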